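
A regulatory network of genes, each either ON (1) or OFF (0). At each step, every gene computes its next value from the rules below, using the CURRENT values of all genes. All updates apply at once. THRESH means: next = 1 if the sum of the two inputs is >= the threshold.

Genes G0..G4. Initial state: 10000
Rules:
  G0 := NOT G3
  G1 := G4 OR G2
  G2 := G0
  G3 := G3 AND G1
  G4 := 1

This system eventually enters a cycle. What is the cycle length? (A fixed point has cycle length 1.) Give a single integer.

Answer: 1

Derivation:
Step 0: 10000
Step 1: G0=NOT G3=NOT 0=1 G1=G4|G2=0|0=0 G2=G0=1 G3=G3&G1=0&0=0 G4=1(const) -> 10101
Step 2: G0=NOT G3=NOT 0=1 G1=G4|G2=1|1=1 G2=G0=1 G3=G3&G1=0&0=0 G4=1(const) -> 11101
Step 3: G0=NOT G3=NOT 0=1 G1=G4|G2=1|1=1 G2=G0=1 G3=G3&G1=0&1=0 G4=1(const) -> 11101
State from step 3 equals state from step 2 -> cycle length 1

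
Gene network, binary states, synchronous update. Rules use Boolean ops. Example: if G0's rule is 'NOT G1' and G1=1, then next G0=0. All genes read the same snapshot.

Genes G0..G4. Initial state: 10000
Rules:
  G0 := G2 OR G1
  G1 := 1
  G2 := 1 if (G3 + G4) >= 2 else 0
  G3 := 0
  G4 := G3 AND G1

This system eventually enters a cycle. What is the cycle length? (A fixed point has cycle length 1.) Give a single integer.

Step 0: 10000
Step 1: G0=G2|G1=0|0=0 G1=1(const) G2=(0+0>=2)=0 G3=0(const) G4=G3&G1=0&0=0 -> 01000
Step 2: G0=G2|G1=0|1=1 G1=1(const) G2=(0+0>=2)=0 G3=0(const) G4=G3&G1=0&1=0 -> 11000
Step 3: G0=G2|G1=0|1=1 G1=1(const) G2=(0+0>=2)=0 G3=0(const) G4=G3&G1=0&1=0 -> 11000
State from step 3 equals state from step 2 -> cycle length 1

Answer: 1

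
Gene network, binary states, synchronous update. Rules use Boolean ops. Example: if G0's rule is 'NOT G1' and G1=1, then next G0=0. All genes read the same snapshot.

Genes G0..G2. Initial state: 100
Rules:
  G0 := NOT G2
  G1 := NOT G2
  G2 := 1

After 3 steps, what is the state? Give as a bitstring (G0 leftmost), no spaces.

Step 1: G0=NOT G2=NOT 0=1 G1=NOT G2=NOT 0=1 G2=1(const) -> 111
Step 2: G0=NOT G2=NOT 1=0 G1=NOT G2=NOT 1=0 G2=1(const) -> 001
Step 3: G0=NOT G2=NOT 1=0 G1=NOT G2=NOT 1=0 G2=1(const) -> 001

001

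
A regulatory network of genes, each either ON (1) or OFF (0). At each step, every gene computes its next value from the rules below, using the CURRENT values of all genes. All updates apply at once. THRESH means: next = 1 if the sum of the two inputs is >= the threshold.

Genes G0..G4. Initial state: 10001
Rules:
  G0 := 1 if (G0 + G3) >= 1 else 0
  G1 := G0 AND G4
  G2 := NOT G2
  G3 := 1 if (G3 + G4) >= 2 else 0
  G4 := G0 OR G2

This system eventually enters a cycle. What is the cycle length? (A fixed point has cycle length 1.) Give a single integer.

Step 0: 10001
Step 1: G0=(1+0>=1)=1 G1=G0&G4=1&1=1 G2=NOT G2=NOT 0=1 G3=(0+1>=2)=0 G4=G0|G2=1|0=1 -> 11101
Step 2: G0=(1+0>=1)=1 G1=G0&G4=1&1=1 G2=NOT G2=NOT 1=0 G3=(0+1>=2)=0 G4=G0|G2=1|1=1 -> 11001
Step 3: G0=(1+0>=1)=1 G1=G0&G4=1&1=1 G2=NOT G2=NOT 0=1 G3=(0+1>=2)=0 G4=G0|G2=1|0=1 -> 11101
State from step 3 equals state from step 1 -> cycle length 2

Answer: 2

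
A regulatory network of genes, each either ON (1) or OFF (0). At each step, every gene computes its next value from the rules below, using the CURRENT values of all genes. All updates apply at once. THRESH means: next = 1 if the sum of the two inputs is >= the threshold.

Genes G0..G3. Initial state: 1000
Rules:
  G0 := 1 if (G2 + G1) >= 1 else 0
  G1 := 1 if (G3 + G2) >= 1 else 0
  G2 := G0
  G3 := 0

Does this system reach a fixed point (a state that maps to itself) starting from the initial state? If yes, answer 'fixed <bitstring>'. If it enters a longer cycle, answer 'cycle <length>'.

Answer: fixed 1110

Derivation:
Step 0: 1000
Step 1: G0=(0+0>=1)=0 G1=(0+0>=1)=0 G2=G0=1 G3=0(const) -> 0010
Step 2: G0=(1+0>=1)=1 G1=(0+1>=1)=1 G2=G0=0 G3=0(const) -> 1100
Step 3: G0=(0+1>=1)=1 G1=(0+0>=1)=0 G2=G0=1 G3=0(const) -> 1010
Step 4: G0=(1+0>=1)=1 G1=(0+1>=1)=1 G2=G0=1 G3=0(const) -> 1110
Step 5: G0=(1+1>=1)=1 G1=(0+1>=1)=1 G2=G0=1 G3=0(const) -> 1110
Fixed point reached at step 4: 1110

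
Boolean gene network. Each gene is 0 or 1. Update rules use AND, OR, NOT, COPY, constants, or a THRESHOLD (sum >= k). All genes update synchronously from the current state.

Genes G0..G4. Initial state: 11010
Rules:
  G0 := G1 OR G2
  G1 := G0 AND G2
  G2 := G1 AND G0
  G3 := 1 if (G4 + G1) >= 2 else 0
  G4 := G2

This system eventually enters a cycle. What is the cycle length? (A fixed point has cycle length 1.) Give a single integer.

Answer: 2

Derivation:
Step 0: 11010
Step 1: G0=G1|G2=1|0=1 G1=G0&G2=1&0=0 G2=G1&G0=1&1=1 G3=(0+1>=2)=0 G4=G2=0 -> 10100
Step 2: G0=G1|G2=0|1=1 G1=G0&G2=1&1=1 G2=G1&G0=0&1=0 G3=(0+0>=2)=0 G4=G2=1 -> 11001
Step 3: G0=G1|G2=1|0=1 G1=G0&G2=1&0=0 G2=G1&G0=1&1=1 G3=(1+1>=2)=1 G4=G2=0 -> 10110
Step 4: G0=G1|G2=0|1=1 G1=G0&G2=1&1=1 G2=G1&G0=0&1=0 G3=(0+0>=2)=0 G4=G2=1 -> 11001
State from step 4 equals state from step 2 -> cycle length 2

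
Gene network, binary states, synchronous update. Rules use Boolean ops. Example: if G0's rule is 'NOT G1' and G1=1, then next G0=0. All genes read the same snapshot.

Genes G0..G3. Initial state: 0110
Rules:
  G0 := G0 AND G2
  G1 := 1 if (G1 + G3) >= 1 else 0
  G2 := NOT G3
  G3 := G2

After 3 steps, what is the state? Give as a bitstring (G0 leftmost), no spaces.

Step 1: G0=G0&G2=0&1=0 G1=(1+0>=1)=1 G2=NOT G3=NOT 0=1 G3=G2=1 -> 0111
Step 2: G0=G0&G2=0&1=0 G1=(1+1>=1)=1 G2=NOT G3=NOT 1=0 G3=G2=1 -> 0101
Step 3: G0=G0&G2=0&0=0 G1=(1+1>=1)=1 G2=NOT G3=NOT 1=0 G3=G2=0 -> 0100

0100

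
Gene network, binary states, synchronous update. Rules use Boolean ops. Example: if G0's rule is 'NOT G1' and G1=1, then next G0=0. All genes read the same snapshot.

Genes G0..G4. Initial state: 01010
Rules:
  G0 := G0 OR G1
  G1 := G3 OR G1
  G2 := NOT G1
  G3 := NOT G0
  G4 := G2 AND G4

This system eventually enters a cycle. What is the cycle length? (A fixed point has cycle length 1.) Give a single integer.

Step 0: 01010
Step 1: G0=G0|G1=0|1=1 G1=G3|G1=1|1=1 G2=NOT G1=NOT 1=0 G3=NOT G0=NOT 0=1 G4=G2&G4=0&0=0 -> 11010
Step 2: G0=G0|G1=1|1=1 G1=G3|G1=1|1=1 G2=NOT G1=NOT 1=0 G3=NOT G0=NOT 1=0 G4=G2&G4=0&0=0 -> 11000
Step 3: G0=G0|G1=1|1=1 G1=G3|G1=0|1=1 G2=NOT G1=NOT 1=0 G3=NOT G0=NOT 1=0 G4=G2&G4=0&0=0 -> 11000
State from step 3 equals state from step 2 -> cycle length 1

Answer: 1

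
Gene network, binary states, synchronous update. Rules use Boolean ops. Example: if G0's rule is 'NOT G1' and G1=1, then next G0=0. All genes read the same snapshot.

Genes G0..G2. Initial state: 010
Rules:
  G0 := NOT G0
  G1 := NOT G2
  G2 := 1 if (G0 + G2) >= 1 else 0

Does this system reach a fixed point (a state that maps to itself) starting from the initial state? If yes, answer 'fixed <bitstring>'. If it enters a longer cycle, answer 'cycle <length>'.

Step 0: 010
Step 1: G0=NOT G0=NOT 0=1 G1=NOT G2=NOT 0=1 G2=(0+0>=1)=0 -> 110
Step 2: G0=NOT G0=NOT 1=0 G1=NOT G2=NOT 0=1 G2=(1+0>=1)=1 -> 011
Step 3: G0=NOT G0=NOT 0=1 G1=NOT G2=NOT 1=0 G2=(0+1>=1)=1 -> 101
Step 4: G0=NOT G0=NOT 1=0 G1=NOT G2=NOT 1=0 G2=(1+1>=1)=1 -> 001
Step 5: G0=NOT G0=NOT 0=1 G1=NOT G2=NOT 1=0 G2=(0+1>=1)=1 -> 101
Cycle of length 2 starting at step 3 -> no fixed point

Answer: cycle 2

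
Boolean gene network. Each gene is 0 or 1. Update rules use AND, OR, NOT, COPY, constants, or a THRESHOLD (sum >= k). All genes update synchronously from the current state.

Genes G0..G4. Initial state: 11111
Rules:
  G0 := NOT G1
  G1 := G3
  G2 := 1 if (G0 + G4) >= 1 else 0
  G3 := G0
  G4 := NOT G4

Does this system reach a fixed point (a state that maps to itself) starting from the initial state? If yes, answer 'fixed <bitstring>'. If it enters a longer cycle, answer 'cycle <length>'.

Answer: cycle 6

Derivation:
Step 0: 11111
Step 1: G0=NOT G1=NOT 1=0 G1=G3=1 G2=(1+1>=1)=1 G3=G0=1 G4=NOT G4=NOT 1=0 -> 01110
Step 2: G0=NOT G1=NOT 1=0 G1=G3=1 G2=(0+0>=1)=0 G3=G0=0 G4=NOT G4=NOT 0=1 -> 01001
Step 3: G0=NOT G1=NOT 1=0 G1=G3=0 G2=(0+1>=1)=1 G3=G0=0 G4=NOT G4=NOT 1=0 -> 00100
Step 4: G0=NOT G1=NOT 0=1 G1=G3=0 G2=(0+0>=1)=0 G3=G0=0 G4=NOT G4=NOT 0=1 -> 10001
Step 5: G0=NOT G1=NOT 0=1 G1=G3=0 G2=(1+1>=1)=1 G3=G0=1 G4=NOT G4=NOT 1=0 -> 10110
Step 6: G0=NOT G1=NOT 0=1 G1=G3=1 G2=(1+0>=1)=1 G3=G0=1 G4=NOT G4=NOT 0=1 -> 11111
Cycle of length 6 starting at step 0 -> no fixed point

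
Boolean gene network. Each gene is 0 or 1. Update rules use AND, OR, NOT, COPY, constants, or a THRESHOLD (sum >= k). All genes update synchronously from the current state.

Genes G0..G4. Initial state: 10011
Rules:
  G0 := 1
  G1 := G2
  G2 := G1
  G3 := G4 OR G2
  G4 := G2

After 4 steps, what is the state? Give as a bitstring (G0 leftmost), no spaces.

Step 1: G0=1(const) G1=G2=0 G2=G1=0 G3=G4|G2=1|0=1 G4=G2=0 -> 10010
Step 2: G0=1(const) G1=G2=0 G2=G1=0 G3=G4|G2=0|0=0 G4=G2=0 -> 10000
Step 3: G0=1(const) G1=G2=0 G2=G1=0 G3=G4|G2=0|0=0 G4=G2=0 -> 10000
Step 4: G0=1(const) G1=G2=0 G2=G1=0 G3=G4|G2=0|0=0 G4=G2=0 -> 10000

10000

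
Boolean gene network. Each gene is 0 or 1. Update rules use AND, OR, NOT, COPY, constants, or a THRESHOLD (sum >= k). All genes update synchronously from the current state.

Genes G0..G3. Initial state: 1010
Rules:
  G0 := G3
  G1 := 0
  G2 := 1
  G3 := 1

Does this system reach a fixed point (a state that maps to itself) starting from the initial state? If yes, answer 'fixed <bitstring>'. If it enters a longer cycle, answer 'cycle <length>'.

Step 0: 1010
Step 1: G0=G3=0 G1=0(const) G2=1(const) G3=1(const) -> 0011
Step 2: G0=G3=1 G1=0(const) G2=1(const) G3=1(const) -> 1011
Step 3: G0=G3=1 G1=0(const) G2=1(const) G3=1(const) -> 1011
Fixed point reached at step 2: 1011

Answer: fixed 1011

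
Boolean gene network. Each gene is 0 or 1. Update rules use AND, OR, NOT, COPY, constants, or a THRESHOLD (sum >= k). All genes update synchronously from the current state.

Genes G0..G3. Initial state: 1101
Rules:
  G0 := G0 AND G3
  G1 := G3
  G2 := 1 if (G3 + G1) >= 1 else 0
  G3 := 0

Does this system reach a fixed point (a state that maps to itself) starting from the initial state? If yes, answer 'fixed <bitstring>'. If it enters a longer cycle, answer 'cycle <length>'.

Answer: fixed 0000

Derivation:
Step 0: 1101
Step 1: G0=G0&G3=1&1=1 G1=G3=1 G2=(1+1>=1)=1 G3=0(const) -> 1110
Step 2: G0=G0&G3=1&0=0 G1=G3=0 G2=(0+1>=1)=1 G3=0(const) -> 0010
Step 3: G0=G0&G3=0&0=0 G1=G3=0 G2=(0+0>=1)=0 G3=0(const) -> 0000
Step 4: G0=G0&G3=0&0=0 G1=G3=0 G2=(0+0>=1)=0 G3=0(const) -> 0000
Fixed point reached at step 3: 0000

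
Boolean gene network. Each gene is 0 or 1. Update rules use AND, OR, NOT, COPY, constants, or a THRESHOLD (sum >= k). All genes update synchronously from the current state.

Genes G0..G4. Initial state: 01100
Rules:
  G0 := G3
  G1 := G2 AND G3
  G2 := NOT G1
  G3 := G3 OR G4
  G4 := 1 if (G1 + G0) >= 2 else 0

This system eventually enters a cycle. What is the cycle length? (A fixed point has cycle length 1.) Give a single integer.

Answer: 1

Derivation:
Step 0: 01100
Step 1: G0=G3=0 G1=G2&G3=1&0=0 G2=NOT G1=NOT 1=0 G3=G3|G4=0|0=0 G4=(1+0>=2)=0 -> 00000
Step 2: G0=G3=0 G1=G2&G3=0&0=0 G2=NOT G1=NOT 0=1 G3=G3|G4=0|0=0 G4=(0+0>=2)=0 -> 00100
Step 3: G0=G3=0 G1=G2&G3=1&0=0 G2=NOT G1=NOT 0=1 G3=G3|G4=0|0=0 G4=(0+0>=2)=0 -> 00100
State from step 3 equals state from step 2 -> cycle length 1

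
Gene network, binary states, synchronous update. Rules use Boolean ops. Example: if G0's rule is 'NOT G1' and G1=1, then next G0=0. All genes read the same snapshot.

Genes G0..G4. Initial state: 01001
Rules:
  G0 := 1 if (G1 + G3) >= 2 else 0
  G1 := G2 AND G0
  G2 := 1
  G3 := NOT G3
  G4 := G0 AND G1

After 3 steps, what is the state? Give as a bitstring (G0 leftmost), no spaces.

Step 1: G0=(1+0>=2)=0 G1=G2&G0=0&0=0 G2=1(const) G3=NOT G3=NOT 0=1 G4=G0&G1=0&1=0 -> 00110
Step 2: G0=(0+1>=2)=0 G1=G2&G0=1&0=0 G2=1(const) G3=NOT G3=NOT 1=0 G4=G0&G1=0&0=0 -> 00100
Step 3: G0=(0+0>=2)=0 G1=G2&G0=1&0=0 G2=1(const) G3=NOT G3=NOT 0=1 G4=G0&G1=0&0=0 -> 00110

00110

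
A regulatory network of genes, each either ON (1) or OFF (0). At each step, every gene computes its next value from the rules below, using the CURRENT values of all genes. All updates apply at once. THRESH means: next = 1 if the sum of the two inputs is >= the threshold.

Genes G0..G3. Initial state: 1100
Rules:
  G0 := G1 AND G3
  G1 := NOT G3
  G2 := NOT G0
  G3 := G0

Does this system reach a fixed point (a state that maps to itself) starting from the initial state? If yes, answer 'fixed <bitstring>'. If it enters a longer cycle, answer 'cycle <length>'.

Answer: cycle 2

Derivation:
Step 0: 1100
Step 1: G0=G1&G3=1&0=0 G1=NOT G3=NOT 0=1 G2=NOT G0=NOT 1=0 G3=G0=1 -> 0101
Step 2: G0=G1&G3=1&1=1 G1=NOT G3=NOT 1=0 G2=NOT G0=NOT 0=1 G3=G0=0 -> 1010
Step 3: G0=G1&G3=0&0=0 G1=NOT G3=NOT 0=1 G2=NOT G0=NOT 1=0 G3=G0=1 -> 0101
Cycle of length 2 starting at step 1 -> no fixed point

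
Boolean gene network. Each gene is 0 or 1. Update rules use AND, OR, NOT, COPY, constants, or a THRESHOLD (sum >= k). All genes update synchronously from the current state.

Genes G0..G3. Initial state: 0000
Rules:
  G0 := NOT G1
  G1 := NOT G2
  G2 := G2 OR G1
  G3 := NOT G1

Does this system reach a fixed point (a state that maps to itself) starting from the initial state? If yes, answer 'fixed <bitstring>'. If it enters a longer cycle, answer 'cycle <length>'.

Step 0: 0000
Step 1: G0=NOT G1=NOT 0=1 G1=NOT G2=NOT 0=1 G2=G2|G1=0|0=0 G3=NOT G1=NOT 0=1 -> 1101
Step 2: G0=NOT G1=NOT 1=0 G1=NOT G2=NOT 0=1 G2=G2|G1=0|1=1 G3=NOT G1=NOT 1=0 -> 0110
Step 3: G0=NOT G1=NOT 1=0 G1=NOT G2=NOT 1=0 G2=G2|G1=1|1=1 G3=NOT G1=NOT 1=0 -> 0010
Step 4: G0=NOT G1=NOT 0=1 G1=NOT G2=NOT 1=0 G2=G2|G1=1|0=1 G3=NOT G1=NOT 0=1 -> 1011
Step 5: G0=NOT G1=NOT 0=1 G1=NOT G2=NOT 1=0 G2=G2|G1=1|0=1 G3=NOT G1=NOT 0=1 -> 1011
Fixed point reached at step 4: 1011

Answer: fixed 1011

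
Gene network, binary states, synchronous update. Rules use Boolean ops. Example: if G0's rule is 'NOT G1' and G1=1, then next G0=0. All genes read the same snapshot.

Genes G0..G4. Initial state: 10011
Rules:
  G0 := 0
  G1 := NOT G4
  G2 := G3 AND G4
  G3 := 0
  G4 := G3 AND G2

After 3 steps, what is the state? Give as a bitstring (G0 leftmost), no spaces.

Step 1: G0=0(const) G1=NOT G4=NOT 1=0 G2=G3&G4=1&1=1 G3=0(const) G4=G3&G2=1&0=0 -> 00100
Step 2: G0=0(const) G1=NOT G4=NOT 0=1 G2=G3&G4=0&0=0 G3=0(const) G4=G3&G2=0&1=0 -> 01000
Step 3: G0=0(const) G1=NOT G4=NOT 0=1 G2=G3&G4=0&0=0 G3=0(const) G4=G3&G2=0&0=0 -> 01000

01000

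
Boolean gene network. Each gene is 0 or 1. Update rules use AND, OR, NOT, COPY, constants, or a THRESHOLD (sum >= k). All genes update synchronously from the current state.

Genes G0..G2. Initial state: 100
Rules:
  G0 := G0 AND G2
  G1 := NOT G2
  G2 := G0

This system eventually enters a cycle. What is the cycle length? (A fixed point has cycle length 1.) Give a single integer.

Step 0: 100
Step 1: G0=G0&G2=1&0=0 G1=NOT G2=NOT 0=1 G2=G0=1 -> 011
Step 2: G0=G0&G2=0&1=0 G1=NOT G2=NOT 1=0 G2=G0=0 -> 000
Step 3: G0=G0&G2=0&0=0 G1=NOT G2=NOT 0=1 G2=G0=0 -> 010
Step 4: G0=G0&G2=0&0=0 G1=NOT G2=NOT 0=1 G2=G0=0 -> 010
State from step 4 equals state from step 3 -> cycle length 1

Answer: 1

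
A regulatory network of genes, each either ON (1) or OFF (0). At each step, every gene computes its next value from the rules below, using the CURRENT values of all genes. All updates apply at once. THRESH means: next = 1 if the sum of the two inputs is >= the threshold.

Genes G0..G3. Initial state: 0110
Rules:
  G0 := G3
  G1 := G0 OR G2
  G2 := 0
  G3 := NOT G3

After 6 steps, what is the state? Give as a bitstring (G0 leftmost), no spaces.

Step 1: G0=G3=0 G1=G0|G2=0|1=1 G2=0(const) G3=NOT G3=NOT 0=1 -> 0101
Step 2: G0=G3=1 G1=G0|G2=0|0=0 G2=0(const) G3=NOT G3=NOT 1=0 -> 1000
Step 3: G0=G3=0 G1=G0|G2=1|0=1 G2=0(const) G3=NOT G3=NOT 0=1 -> 0101
Step 4: G0=G3=1 G1=G0|G2=0|0=0 G2=0(const) G3=NOT G3=NOT 1=0 -> 1000
Step 5: G0=G3=0 G1=G0|G2=1|0=1 G2=0(const) G3=NOT G3=NOT 0=1 -> 0101
Step 6: G0=G3=1 G1=G0|G2=0|0=0 G2=0(const) G3=NOT G3=NOT 1=0 -> 1000

1000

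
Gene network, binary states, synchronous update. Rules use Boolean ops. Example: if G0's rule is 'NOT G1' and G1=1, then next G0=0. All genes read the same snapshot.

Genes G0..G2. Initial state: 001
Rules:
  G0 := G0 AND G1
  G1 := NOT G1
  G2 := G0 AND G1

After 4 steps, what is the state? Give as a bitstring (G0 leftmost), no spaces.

Step 1: G0=G0&G1=0&0=0 G1=NOT G1=NOT 0=1 G2=G0&G1=0&0=0 -> 010
Step 2: G0=G0&G1=0&1=0 G1=NOT G1=NOT 1=0 G2=G0&G1=0&1=0 -> 000
Step 3: G0=G0&G1=0&0=0 G1=NOT G1=NOT 0=1 G2=G0&G1=0&0=0 -> 010
Step 4: G0=G0&G1=0&1=0 G1=NOT G1=NOT 1=0 G2=G0&G1=0&1=0 -> 000

000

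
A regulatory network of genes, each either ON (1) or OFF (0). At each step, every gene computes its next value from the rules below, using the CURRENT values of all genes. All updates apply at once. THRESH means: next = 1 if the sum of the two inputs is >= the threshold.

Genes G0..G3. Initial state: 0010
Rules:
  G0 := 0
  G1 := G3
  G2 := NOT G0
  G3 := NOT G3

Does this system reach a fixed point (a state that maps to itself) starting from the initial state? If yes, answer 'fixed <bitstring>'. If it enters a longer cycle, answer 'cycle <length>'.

Step 0: 0010
Step 1: G0=0(const) G1=G3=0 G2=NOT G0=NOT 0=1 G3=NOT G3=NOT 0=1 -> 0011
Step 2: G0=0(const) G1=G3=1 G2=NOT G0=NOT 0=1 G3=NOT G3=NOT 1=0 -> 0110
Step 3: G0=0(const) G1=G3=0 G2=NOT G0=NOT 0=1 G3=NOT G3=NOT 0=1 -> 0011
Cycle of length 2 starting at step 1 -> no fixed point

Answer: cycle 2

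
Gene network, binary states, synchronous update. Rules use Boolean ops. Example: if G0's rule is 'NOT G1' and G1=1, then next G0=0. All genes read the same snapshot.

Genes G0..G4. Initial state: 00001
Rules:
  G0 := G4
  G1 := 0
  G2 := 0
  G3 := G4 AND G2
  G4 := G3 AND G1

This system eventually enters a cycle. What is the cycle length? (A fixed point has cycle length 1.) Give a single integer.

Step 0: 00001
Step 1: G0=G4=1 G1=0(const) G2=0(const) G3=G4&G2=1&0=0 G4=G3&G1=0&0=0 -> 10000
Step 2: G0=G4=0 G1=0(const) G2=0(const) G3=G4&G2=0&0=0 G4=G3&G1=0&0=0 -> 00000
Step 3: G0=G4=0 G1=0(const) G2=0(const) G3=G4&G2=0&0=0 G4=G3&G1=0&0=0 -> 00000
State from step 3 equals state from step 2 -> cycle length 1

Answer: 1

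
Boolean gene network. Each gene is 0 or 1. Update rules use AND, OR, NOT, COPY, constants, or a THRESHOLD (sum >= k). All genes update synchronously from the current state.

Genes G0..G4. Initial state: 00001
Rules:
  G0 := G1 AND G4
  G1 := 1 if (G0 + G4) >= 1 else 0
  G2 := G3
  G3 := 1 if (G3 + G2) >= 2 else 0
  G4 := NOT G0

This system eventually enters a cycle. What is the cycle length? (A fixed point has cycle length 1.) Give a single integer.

Step 0: 00001
Step 1: G0=G1&G4=0&1=0 G1=(0+1>=1)=1 G2=G3=0 G3=(0+0>=2)=0 G4=NOT G0=NOT 0=1 -> 01001
Step 2: G0=G1&G4=1&1=1 G1=(0+1>=1)=1 G2=G3=0 G3=(0+0>=2)=0 G4=NOT G0=NOT 0=1 -> 11001
Step 3: G0=G1&G4=1&1=1 G1=(1+1>=1)=1 G2=G3=0 G3=(0+0>=2)=0 G4=NOT G0=NOT 1=0 -> 11000
Step 4: G0=G1&G4=1&0=0 G1=(1+0>=1)=1 G2=G3=0 G3=(0+0>=2)=0 G4=NOT G0=NOT 1=0 -> 01000
Step 5: G0=G1&G4=1&0=0 G1=(0+0>=1)=0 G2=G3=0 G3=(0+0>=2)=0 G4=NOT G0=NOT 0=1 -> 00001
State from step 5 equals state from step 0 -> cycle length 5

Answer: 5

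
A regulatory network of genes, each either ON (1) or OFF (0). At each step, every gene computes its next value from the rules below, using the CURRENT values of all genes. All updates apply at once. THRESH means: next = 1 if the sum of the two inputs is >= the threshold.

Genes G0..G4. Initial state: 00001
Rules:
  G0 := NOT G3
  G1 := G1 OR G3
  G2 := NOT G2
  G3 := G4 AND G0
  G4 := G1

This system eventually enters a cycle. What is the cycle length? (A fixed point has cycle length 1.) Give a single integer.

Step 0: 00001
Step 1: G0=NOT G3=NOT 0=1 G1=G1|G3=0|0=0 G2=NOT G2=NOT 0=1 G3=G4&G0=1&0=0 G4=G1=0 -> 10100
Step 2: G0=NOT G3=NOT 0=1 G1=G1|G3=0|0=0 G2=NOT G2=NOT 1=0 G3=G4&G0=0&1=0 G4=G1=0 -> 10000
Step 3: G0=NOT G3=NOT 0=1 G1=G1|G3=0|0=0 G2=NOT G2=NOT 0=1 G3=G4&G0=0&1=0 G4=G1=0 -> 10100
State from step 3 equals state from step 1 -> cycle length 2

Answer: 2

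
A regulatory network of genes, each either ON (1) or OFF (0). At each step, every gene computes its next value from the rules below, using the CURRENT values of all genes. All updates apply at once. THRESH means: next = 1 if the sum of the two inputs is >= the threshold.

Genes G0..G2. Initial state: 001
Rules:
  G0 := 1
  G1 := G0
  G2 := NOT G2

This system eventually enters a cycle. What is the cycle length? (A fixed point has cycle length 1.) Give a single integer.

Answer: 2

Derivation:
Step 0: 001
Step 1: G0=1(const) G1=G0=0 G2=NOT G2=NOT 1=0 -> 100
Step 2: G0=1(const) G1=G0=1 G2=NOT G2=NOT 0=1 -> 111
Step 3: G0=1(const) G1=G0=1 G2=NOT G2=NOT 1=0 -> 110
Step 4: G0=1(const) G1=G0=1 G2=NOT G2=NOT 0=1 -> 111
State from step 4 equals state from step 2 -> cycle length 2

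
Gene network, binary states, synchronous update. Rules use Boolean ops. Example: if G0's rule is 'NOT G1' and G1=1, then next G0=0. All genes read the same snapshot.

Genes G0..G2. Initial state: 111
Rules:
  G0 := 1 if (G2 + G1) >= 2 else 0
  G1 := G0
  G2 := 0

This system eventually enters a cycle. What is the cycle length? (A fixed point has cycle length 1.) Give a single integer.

Answer: 1

Derivation:
Step 0: 111
Step 1: G0=(1+1>=2)=1 G1=G0=1 G2=0(const) -> 110
Step 2: G0=(0+1>=2)=0 G1=G0=1 G2=0(const) -> 010
Step 3: G0=(0+1>=2)=0 G1=G0=0 G2=0(const) -> 000
Step 4: G0=(0+0>=2)=0 G1=G0=0 G2=0(const) -> 000
State from step 4 equals state from step 3 -> cycle length 1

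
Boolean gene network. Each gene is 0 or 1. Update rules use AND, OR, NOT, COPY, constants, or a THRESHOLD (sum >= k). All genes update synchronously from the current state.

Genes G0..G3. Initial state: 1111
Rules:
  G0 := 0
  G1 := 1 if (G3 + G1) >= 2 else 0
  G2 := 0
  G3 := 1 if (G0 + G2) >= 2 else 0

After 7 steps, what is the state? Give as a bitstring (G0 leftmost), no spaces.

Step 1: G0=0(const) G1=(1+1>=2)=1 G2=0(const) G3=(1+1>=2)=1 -> 0101
Step 2: G0=0(const) G1=(1+1>=2)=1 G2=0(const) G3=(0+0>=2)=0 -> 0100
Step 3: G0=0(const) G1=(0+1>=2)=0 G2=0(const) G3=(0+0>=2)=0 -> 0000
Step 4: G0=0(const) G1=(0+0>=2)=0 G2=0(const) G3=(0+0>=2)=0 -> 0000
Step 5: G0=0(const) G1=(0+0>=2)=0 G2=0(const) G3=(0+0>=2)=0 -> 0000
Step 6: G0=0(const) G1=(0+0>=2)=0 G2=0(const) G3=(0+0>=2)=0 -> 0000
Step 7: G0=0(const) G1=(0+0>=2)=0 G2=0(const) G3=(0+0>=2)=0 -> 0000

0000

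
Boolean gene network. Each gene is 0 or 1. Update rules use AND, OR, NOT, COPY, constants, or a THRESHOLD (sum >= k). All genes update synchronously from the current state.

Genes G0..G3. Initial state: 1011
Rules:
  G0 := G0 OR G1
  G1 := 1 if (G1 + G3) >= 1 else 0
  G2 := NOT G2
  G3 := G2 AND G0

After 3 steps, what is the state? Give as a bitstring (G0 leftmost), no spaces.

Step 1: G0=G0|G1=1|0=1 G1=(0+1>=1)=1 G2=NOT G2=NOT 1=0 G3=G2&G0=1&1=1 -> 1101
Step 2: G0=G0|G1=1|1=1 G1=(1+1>=1)=1 G2=NOT G2=NOT 0=1 G3=G2&G0=0&1=0 -> 1110
Step 3: G0=G0|G1=1|1=1 G1=(1+0>=1)=1 G2=NOT G2=NOT 1=0 G3=G2&G0=1&1=1 -> 1101

1101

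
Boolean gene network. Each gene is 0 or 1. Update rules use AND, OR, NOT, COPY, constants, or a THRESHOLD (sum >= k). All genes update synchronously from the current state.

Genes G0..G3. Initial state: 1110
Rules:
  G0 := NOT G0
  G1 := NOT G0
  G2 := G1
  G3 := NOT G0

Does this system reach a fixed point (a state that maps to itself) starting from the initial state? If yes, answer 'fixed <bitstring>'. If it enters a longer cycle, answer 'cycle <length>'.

Step 0: 1110
Step 1: G0=NOT G0=NOT 1=0 G1=NOT G0=NOT 1=0 G2=G1=1 G3=NOT G0=NOT 1=0 -> 0010
Step 2: G0=NOT G0=NOT 0=1 G1=NOT G0=NOT 0=1 G2=G1=0 G3=NOT G0=NOT 0=1 -> 1101
Step 3: G0=NOT G0=NOT 1=0 G1=NOT G0=NOT 1=0 G2=G1=1 G3=NOT G0=NOT 1=0 -> 0010
Cycle of length 2 starting at step 1 -> no fixed point

Answer: cycle 2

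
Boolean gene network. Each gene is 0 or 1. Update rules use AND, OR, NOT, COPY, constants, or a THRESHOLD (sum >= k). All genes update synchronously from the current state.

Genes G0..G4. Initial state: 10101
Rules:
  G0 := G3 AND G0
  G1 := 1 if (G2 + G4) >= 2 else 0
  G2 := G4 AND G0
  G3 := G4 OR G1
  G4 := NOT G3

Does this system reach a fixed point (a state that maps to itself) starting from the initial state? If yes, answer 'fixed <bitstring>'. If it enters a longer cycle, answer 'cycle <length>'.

Answer: cycle 4

Derivation:
Step 0: 10101
Step 1: G0=G3&G0=0&1=0 G1=(1+1>=2)=1 G2=G4&G0=1&1=1 G3=G4|G1=1|0=1 G4=NOT G3=NOT 0=1 -> 01111
Step 2: G0=G3&G0=1&0=0 G1=(1+1>=2)=1 G2=G4&G0=1&0=0 G3=G4|G1=1|1=1 G4=NOT G3=NOT 1=0 -> 01010
Step 3: G0=G3&G0=1&0=0 G1=(0+0>=2)=0 G2=G4&G0=0&0=0 G3=G4|G1=0|1=1 G4=NOT G3=NOT 1=0 -> 00010
Step 4: G0=G3&G0=1&0=0 G1=(0+0>=2)=0 G2=G4&G0=0&0=0 G3=G4|G1=0|0=0 G4=NOT G3=NOT 1=0 -> 00000
Step 5: G0=G3&G0=0&0=0 G1=(0+0>=2)=0 G2=G4&G0=0&0=0 G3=G4|G1=0|0=0 G4=NOT G3=NOT 0=1 -> 00001
Step 6: G0=G3&G0=0&0=0 G1=(0+1>=2)=0 G2=G4&G0=1&0=0 G3=G4|G1=1|0=1 G4=NOT G3=NOT 0=1 -> 00011
Step 7: G0=G3&G0=1&0=0 G1=(0+1>=2)=0 G2=G4&G0=1&0=0 G3=G4|G1=1|0=1 G4=NOT G3=NOT 1=0 -> 00010
Cycle of length 4 starting at step 3 -> no fixed point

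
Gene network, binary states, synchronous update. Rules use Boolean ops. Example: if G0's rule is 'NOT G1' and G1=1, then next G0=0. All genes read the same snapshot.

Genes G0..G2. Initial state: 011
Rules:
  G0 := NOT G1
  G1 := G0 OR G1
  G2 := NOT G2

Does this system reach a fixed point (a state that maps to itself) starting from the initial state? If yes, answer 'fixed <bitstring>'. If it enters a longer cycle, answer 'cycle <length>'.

Step 0: 011
Step 1: G0=NOT G1=NOT 1=0 G1=G0|G1=0|1=1 G2=NOT G2=NOT 1=0 -> 010
Step 2: G0=NOT G1=NOT 1=0 G1=G0|G1=0|1=1 G2=NOT G2=NOT 0=1 -> 011
Cycle of length 2 starting at step 0 -> no fixed point

Answer: cycle 2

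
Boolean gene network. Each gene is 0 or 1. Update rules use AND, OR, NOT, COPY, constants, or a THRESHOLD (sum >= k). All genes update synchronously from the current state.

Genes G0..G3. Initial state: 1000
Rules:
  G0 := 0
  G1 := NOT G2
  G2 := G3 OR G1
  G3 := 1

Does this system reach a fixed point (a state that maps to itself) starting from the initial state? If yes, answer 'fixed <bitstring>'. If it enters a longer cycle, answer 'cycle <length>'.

Step 0: 1000
Step 1: G0=0(const) G1=NOT G2=NOT 0=1 G2=G3|G1=0|0=0 G3=1(const) -> 0101
Step 2: G0=0(const) G1=NOT G2=NOT 0=1 G2=G3|G1=1|1=1 G3=1(const) -> 0111
Step 3: G0=0(const) G1=NOT G2=NOT 1=0 G2=G3|G1=1|1=1 G3=1(const) -> 0011
Step 4: G0=0(const) G1=NOT G2=NOT 1=0 G2=G3|G1=1|0=1 G3=1(const) -> 0011
Fixed point reached at step 3: 0011

Answer: fixed 0011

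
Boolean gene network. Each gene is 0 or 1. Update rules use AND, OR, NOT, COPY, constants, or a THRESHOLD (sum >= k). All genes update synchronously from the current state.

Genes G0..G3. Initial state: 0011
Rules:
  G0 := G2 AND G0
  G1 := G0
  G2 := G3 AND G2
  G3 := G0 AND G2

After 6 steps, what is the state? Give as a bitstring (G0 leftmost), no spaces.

Step 1: G0=G2&G0=1&0=0 G1=G0=0 G2=G3&G2=1&1=1 G3=G0&G2=0&1=0 -> 0010
Step 2: G0=G2&G0=1&0=0 G1=G0=0 G2=G3&G2=0&1=0 G3=G0&G2=0&1=0 -> 0000
Step 3: G0=G2&G0=0&0=0 G1=G0=0 G2=G3&G2=0&0=0 G3=G0&G2=0&0=0 -> 0000
Step 4: G0=G2&G0=0&0=0 G1=G0=0 G2=G3&G2=0&0=0 G3=G0&G2=0&0=0 -> 0000
Step 5: G0=G2&G0=0&0=0 G1=G0=0 G2=G3&G2=0&0=0 G3=G0&G2=0&0=0 -> 0000
Step 6: G0=G2&G0=0&0=0 G1=G0=0 G2=G3&G2=0&0=0 G3=G0&G2=0&0=0 -> 0000

0000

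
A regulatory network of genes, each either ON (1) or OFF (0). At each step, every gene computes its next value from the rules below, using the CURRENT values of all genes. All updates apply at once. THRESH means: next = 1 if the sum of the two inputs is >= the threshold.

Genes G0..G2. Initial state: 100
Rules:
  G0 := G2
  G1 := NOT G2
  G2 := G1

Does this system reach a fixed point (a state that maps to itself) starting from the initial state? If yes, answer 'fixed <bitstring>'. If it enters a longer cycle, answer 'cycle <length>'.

Step 0: 100
Step 1: G0=G2=0 G1=NOT G2=NOT 0=1 G2=G1=0 -> 010
Step 2: G0=G2=0 G1=NOT G2=NOT 0=1 G2=G1=1 -> 011
Step 3: G0=G2=1 G1=NOT G2=NOT 1=0 G2=G1=1 -> 101
Step 4: G0=G2=1 G1=NOT G2=NOT 1=0 G2=G1=0 -> 100
Cycle of length 4 starting at step 0 -> no fixed point

Answer: cycle 4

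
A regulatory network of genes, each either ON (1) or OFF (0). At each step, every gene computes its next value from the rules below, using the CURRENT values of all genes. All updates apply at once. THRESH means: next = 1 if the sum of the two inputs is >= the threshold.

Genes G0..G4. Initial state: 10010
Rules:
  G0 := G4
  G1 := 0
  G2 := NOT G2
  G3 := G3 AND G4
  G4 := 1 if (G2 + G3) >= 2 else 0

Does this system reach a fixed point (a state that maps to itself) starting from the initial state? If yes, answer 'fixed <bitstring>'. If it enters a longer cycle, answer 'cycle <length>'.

Step 0: 10010
Step 1: G0=G4=0 G1=0(const) G2=NOT G2=NOT 0=1 G3=G3&G4=1&0=0 G4=(0+1>=2)=0 -> 00100
Step 2: G0=G4=0 G1=0(const) G2=NOT G2=NOT 1=0 G3=G3&G4=0&0=0 G4=(1+0>=2)=0 -> 00000
Step 3: G0=G4=0 G1=0(const) G2=NOT G2=NOT 0=1 G3=G3&G4=0&0=0 G4=(0+0>=2)=0 -> 00100
Cycle of length 2 starting at step 1 -> no fixed point

Answer: cycle 2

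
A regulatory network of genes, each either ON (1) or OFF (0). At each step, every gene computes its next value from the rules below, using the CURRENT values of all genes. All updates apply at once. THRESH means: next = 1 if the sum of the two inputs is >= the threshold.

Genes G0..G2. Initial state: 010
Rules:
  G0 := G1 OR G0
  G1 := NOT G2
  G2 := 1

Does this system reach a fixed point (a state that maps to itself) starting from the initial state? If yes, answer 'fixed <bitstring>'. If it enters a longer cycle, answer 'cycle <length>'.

Answer: fixed 101

Derivation:
Step 0: 010
Step 1: G0=G1|G0=1|0=1 G1=NOT G2=NOT 0=1 G2=1(const) -> 111
Step 2: G0=G1|G0=1|1=1 G1=NOT G2=NOT 1=0 G2=1(const) -> 101
Step 3: G0=G1|G0=0|1=1 G1=NOT G2=NOT 1=0 G2=1(const) -> 101
Fixed point reached at step 2: 101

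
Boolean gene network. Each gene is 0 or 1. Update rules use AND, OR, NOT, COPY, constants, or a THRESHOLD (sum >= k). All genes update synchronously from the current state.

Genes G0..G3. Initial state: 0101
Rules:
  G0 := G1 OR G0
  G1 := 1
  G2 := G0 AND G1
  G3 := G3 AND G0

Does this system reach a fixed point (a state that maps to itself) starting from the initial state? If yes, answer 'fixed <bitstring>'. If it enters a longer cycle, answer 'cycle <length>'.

Answer: fixed 1110

Derivation:
Step 0: 0101
Step 1: G0=G1|G0=1|0=1 G1=1(const) G2=G0&G1=0&1=0 G3=G3&G0=1&0=0 -> 1100
Step 2: G0=G1|G0=1|1=1 G1=1(const) G2=G0&G1=1&1=1 G3=G3&G0=0&1=0 -> 1110
Step 3: G0=G1|G0=1|1=1 G1=1(const) G2=G0&G1=1&1=1 G3=G3&G0=0&1=0 -> 1110
Fixed point reached at step 2: 1110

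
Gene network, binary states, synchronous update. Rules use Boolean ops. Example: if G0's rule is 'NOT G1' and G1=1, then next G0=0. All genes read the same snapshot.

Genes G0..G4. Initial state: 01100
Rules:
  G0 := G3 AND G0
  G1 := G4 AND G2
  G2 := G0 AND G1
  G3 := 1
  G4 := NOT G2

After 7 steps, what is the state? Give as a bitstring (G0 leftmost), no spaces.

Step 1: G0=G3&G0=0&0=0 G1=G4&G2=0&1=0 G2=G0&G1=0&1=0 G3=1(const) G4=NOT G2=NOT 1=0 -> 00010
Step 2: G0=G3&G0=1&0=0 G1=G4&G2=0&0=0 G2=G0&G1=0&0=0 G3=1(const) G4=NOT G2=NOT 0=1 -> 00011
Step 3: G0=G3&G0=1&0=0 G1=G4&G2=1&0=0 G2=G0&G1=0&0=0 G3=1(const) G4=NOT G2=NOT 0=1 -> 00011
Step 4: G0=G3&G0=1&0=0 G1=G4&G2=1&0=0 G2=G0&G1=0&0=0 G3=1(const) G4=NOT G2=NOT 0=1 -> 00011
Step 5: G0=G3&G0=1&0=0 G1=G4&G2=1&0=0 G2=G0&G1=0&0=0 G3=1(const) G4=NOT G2=NOT 0=1 -> 00011
Step 6: G0=G3&G0=1&0=0 G1=G4&G2=1&0=0 G2=G0&G1=0&0=0 G3=1(const) G4=NOT G2=NOT 0=1 -> 00011
Step 7: G0=G3&G0=1&0=0 G1=G4&G2=1&0=0 G2=G0&G1=0&0=0 G3=1(const) G4=NOT G2=NOT 0=1 -> 00011

00011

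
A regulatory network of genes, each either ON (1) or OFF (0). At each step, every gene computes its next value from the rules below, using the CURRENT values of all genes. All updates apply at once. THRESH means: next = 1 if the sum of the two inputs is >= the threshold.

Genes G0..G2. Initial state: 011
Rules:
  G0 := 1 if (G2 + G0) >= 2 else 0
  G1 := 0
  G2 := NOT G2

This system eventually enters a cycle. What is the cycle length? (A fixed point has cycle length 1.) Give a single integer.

Step 0: 011
Step 1: G0=(1+0>=2)=0 G1=0(const) G2=NOT G2=NOT 1=0 -> 000
Step 2: G0=(0+0>=2)=0 G1=0(const) G2=NOT G2=NOT 0=1 -> 001
Step 3: G0=(1+0>=2)=0 G1=0(const) G2=NOT G2=NOT 1=0 -> 000
State from step 3 equals state from step 1 -> cycle length 2

Answer: 2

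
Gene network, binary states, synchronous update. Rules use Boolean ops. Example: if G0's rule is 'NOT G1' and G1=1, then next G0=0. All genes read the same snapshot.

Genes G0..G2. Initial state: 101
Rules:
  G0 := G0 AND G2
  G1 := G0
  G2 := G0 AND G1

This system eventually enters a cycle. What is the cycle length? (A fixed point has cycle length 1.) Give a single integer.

Answer: 1

Derivation:
Step 0: 101
Step 1: G0=G0&G2=1&1=1 G1=G0=1 G2=G0&G1=1&0=0 -> 110
Step 2: G0=G0&G2=1&0=0 G1=G0=1 G2=G0&G1=1&1=1 -> 011
Step 3: G0=G0&G2=0&1=0 G1=G0=0 G2=G0&G1=0&1=0 -> 000
Step 4: G0=G0&G2=0&0=0 G1=G0=0 G2=G0&G1=0&0=0 -> 000
State from step 4 equals state from step 3 -> cycle length 1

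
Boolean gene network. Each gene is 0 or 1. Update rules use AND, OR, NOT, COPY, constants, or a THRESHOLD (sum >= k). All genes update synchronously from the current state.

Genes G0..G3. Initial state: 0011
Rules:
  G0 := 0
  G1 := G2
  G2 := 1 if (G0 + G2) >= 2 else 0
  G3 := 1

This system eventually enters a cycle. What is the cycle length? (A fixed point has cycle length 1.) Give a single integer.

Step 0: 0011
Step 1: G0=0(const) G1=G2=1 G2=(0+1>=2)=0 G3=1(const) -> 0101
Step 2: G0=0(const) G1=G2=0 G2=(0+0>=2)=0 G3=1(const) -> 0001
Step 3: G0=0(const) G1=G2=0 G2=(0+0>=2)=0 G3=1(const) -> 0001
State from step 3 equals state from step 2 -> cycle length 1

Answer: 1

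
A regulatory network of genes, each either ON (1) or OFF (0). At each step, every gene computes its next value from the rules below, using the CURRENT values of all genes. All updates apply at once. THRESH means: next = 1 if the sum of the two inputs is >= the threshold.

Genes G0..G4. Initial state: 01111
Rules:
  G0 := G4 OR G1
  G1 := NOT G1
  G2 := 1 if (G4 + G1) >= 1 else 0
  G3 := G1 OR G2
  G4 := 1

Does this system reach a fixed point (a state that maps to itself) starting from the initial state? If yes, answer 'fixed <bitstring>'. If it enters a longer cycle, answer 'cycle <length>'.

Answer: cycle 2

Derivation:
Step 0: 01111
Step 1: G0=G4|G1=1|1=1 G1=NOT G1=NOT 1=0 G2=(1+1>=1)=1 G3=G1|G2=1|1=1 G4=1(const) -> 10111
Step 2: G0=G4|G1=1|0=1 G1=NOT G1=NOT 0=1 G2=(1+0>=1)=1 G3=G1|G2=0|1=1 G4=1(const) -> 11111
Step 3: G0=G4|G1=1|1=1 G1=NOT G1=NOT 1=0 G2=(1+1>=1)=1 G3=G1|G2=1|1=1 G4=1(const) -> 10111
Cycle of length 2 starting at step 1 -> no fixed point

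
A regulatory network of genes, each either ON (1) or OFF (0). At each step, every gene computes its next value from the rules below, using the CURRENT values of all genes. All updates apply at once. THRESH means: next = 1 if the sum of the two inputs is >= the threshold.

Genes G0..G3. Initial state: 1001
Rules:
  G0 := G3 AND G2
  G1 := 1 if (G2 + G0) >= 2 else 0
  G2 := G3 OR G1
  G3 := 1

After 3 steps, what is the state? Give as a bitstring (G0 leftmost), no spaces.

Step 1: G0=G3&G2=1&0=0 G1=(0+1>=2)=0 G2=G3|G1=1|0=1 G3=1(const) -> 0011
Step 2: G0=G3&G2=1&1=1 G1=(1+0>=2)=0 G2=G3|G1=1|0=1 G3=1(const) -> 1011
Step 3: G0=G3&G2=1&1=1 G1=(1+1>=2)=1 G2=G3|G1=1|0=1 G3=1(const) -> 1111

1111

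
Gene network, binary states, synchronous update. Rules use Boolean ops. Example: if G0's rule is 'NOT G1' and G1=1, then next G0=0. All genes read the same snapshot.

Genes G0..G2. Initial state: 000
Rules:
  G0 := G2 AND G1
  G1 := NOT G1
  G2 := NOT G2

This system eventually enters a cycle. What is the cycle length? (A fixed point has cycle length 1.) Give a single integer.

Answer: 2

Derivation:
Step 0: 000
Step 1: G0=G2&G1=0&0=0 G1=NOT G1=NOT 0=1 G2=NOT G2=NOT 0=1 -> 011
Step 2: G0=G2&G1=1&1=1 G1=NOT G1=NOT 1=0 G2=NOT G2=NOT 1=0 -> 100
Step 3: G0=G2&G1=0&0=0 G1=NOT G1=NOT 0=1 G2=NOT G2=NOT 0=1 -> 011
State from step 3 equals state from step 1 -> cycle length 2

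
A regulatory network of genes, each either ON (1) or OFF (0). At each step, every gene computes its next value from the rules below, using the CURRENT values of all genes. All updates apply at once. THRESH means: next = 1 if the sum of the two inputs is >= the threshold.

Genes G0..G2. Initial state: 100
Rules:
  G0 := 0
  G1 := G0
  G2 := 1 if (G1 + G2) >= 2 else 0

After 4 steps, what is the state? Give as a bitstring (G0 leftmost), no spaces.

Step 1: G0=0(const) G1=G0=1 G2=(0+0>=2)=0 -> 010
Step 2: G0=0(const) G1=G0=0 G2=(1+0>=2)=0 -> 000
Step 3: G0=0(const) G1=G0=0 G2=(0+0>=2)=0 -> 000
Step 4: G0=0(const) G1=G0=0 G2=(0+0>=2)=0 -> 000

000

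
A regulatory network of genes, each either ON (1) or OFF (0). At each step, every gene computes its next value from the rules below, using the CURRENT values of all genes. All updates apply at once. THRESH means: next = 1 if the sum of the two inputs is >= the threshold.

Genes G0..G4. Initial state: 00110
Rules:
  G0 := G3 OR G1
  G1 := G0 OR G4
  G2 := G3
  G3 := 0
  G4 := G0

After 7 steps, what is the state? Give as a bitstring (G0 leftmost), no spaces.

Step 1: G0=G3|G1=1|0=1 G1=G0|G4=0|0=0 G2=G3=1 G3=0(const) G4=G0=0 -> 10100
Step 2: G0=G3|G1=0|0=0 G1=G0|G4=1|0=1 G2=G3=0 G3=0(const) G4=G0=1 -> 01001
Step 3: G0=G3|G1=0|1=1 G1=G0|G4=0|1=1 G2=G3=0 G3=0(const) G4=G0=0 -> 11000
Step 4: G0=G3|G1=0|1=1 G1=G0|G4=1|0=1 G2=G3=0 G3=0(const) G4=G0=1 -> 11001
Step 5: G0=G3|G1=0|1=1 G1=G0|G4=1|1=1 G2=G3=0 G3=0(const) G4=G0=1 -> 11001
Step 6: G0=G3|G1=0|1=1 G1=G0|G4=1|1=1 G2=G3=0 G3=0(const) G4=G0=1 -> 11001
Step 7: G0=G3|G1=0|1=1 G1=G0|G4=1|1=1 G2=G3=0 G3=0(const) G4=G0=1 -> 11001

11001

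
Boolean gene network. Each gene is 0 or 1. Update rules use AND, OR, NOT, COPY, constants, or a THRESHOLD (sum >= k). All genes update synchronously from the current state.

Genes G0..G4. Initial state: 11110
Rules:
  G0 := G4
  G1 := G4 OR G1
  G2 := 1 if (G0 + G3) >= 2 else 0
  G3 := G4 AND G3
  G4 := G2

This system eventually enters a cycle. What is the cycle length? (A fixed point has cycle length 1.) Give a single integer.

Answer: 1

Derivation:
Step 0: 11110
Step 1: G0=G4=0 G1=G4|G1=0|1=1 G2=(1+1>=2)=1 G3=G4&G3=0&1=0 G4=G2=1 -> 01101
Step 2: G0=G4=1 G1=G4|G1=1|1=1 G2=(0+0>=2)=0 G3=G4&G3=1&0=0 G4=G2=1 -> 11001
Step 3: G0=G4=1 G1=G4|G1=1|1=1 G2=(1+0>=2)=0 G3=G4&G3=1&0=0 G4=G2=0 -> 11000
Step 4: G0=G4=0 G1=G4|G1=0|1=1 G2=(1+0>=2)=0 G3=G4&G3=0&0=0 G4=G2=0 -> 01000
Step 5: G0=G4=0 G1=G4|G1=0|1=1 G2=(0+0>=2)=0 G3=G4&G3=0&0=0 G4=G2=0 -> 01000
State from step 5 equals state from step 4 -> cycle length 1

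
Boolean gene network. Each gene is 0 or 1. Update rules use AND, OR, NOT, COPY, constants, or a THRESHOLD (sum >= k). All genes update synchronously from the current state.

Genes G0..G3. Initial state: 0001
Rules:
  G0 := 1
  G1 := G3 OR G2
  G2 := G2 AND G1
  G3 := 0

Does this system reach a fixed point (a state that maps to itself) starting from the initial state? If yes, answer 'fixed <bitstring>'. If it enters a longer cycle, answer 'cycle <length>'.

Answer: fixed 1000

Derivation:
Step 0: 0001
Step 1: G0=1(const) G1=G3|G2=1|0=1 G2=G2&G1=0&0=0 G3=0(const) -> 1100
Step 2: G0=1(const) G1=G3|G2=0|0=0 G2=G2&G1=0&1=0 G3=0(const) -> 1000
Step 3: G0=1(const) G1=G3|G2=0|0=0 G2=G2&G1=0&0=0 G3=0(const) -> 1000
Fixed point reached at step 2: 1000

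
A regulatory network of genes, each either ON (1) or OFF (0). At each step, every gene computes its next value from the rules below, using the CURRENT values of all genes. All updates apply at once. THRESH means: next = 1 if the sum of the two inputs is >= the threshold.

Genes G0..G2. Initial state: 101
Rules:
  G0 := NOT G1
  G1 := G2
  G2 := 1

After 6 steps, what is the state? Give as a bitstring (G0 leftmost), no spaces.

Step 1: G0=NOT G1=NOT 0=1 G1=G2=1 G2=1(const) -> 111
Step 2: G0=NOT G1=NOT 1=0 G1=G2=1 G2=1(const) -> 011
Step 3: G0=NOT G1=NOT 1=0 G1=G2=1 G2=1(const) -> 011
Step 4: G0=NOT G1=NOT 1=0 G1=G2=1 G2=1(const) -> 011
Step 5: G0=NOT G1=NOT 1=0 G1=G2=1 G2=1(const) -> 011
Step 6: G0=NOT G1=NOT 1=0 G1=G2=1 G2=1(const) -> 011

011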